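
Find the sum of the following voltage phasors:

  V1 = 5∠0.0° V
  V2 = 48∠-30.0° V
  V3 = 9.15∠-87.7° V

Step 1 — Convert each phasor to rectangular form:
  V1 = 5·(cos(0.0°) + j·sin(0.0°)) = 5 V
  V2 = 48·(cos(-30.0°) + j·sin(-30.0°)) = 41.57 - j24 V
  V3 = 9.15·(cos(-87.7°) + j·sin(-87.7°)) = 0.3672 - j9.143 V
Step 2 — Sum components: V_total = 46.94 - j33.14 V.
Step 3 — Convert to polar: |V_total| = 57.46 V, ∠V_total = -35.2°.

V_total = 57.46∠-35.2° V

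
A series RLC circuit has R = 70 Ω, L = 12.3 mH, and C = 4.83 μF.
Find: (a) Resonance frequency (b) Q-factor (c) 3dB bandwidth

Step 1 — Resonance: ω₀ = 1/√(LC) = 1/√(0.0123·4.83e-06) = 4103 rad/s.
Step 2 — f₀ = ω₀/(2π) = 653 Hz.
Step 3 — Series Q: Q = ω₀L/R = 4103·0.0123/70 = 0.7209.
Step 4 — Bandwidth: Δω = ω₀/Q = 5691 rad/s; BW = Δω/(2π) = 905.8 Hz.

(a) f₀ = 653 Hz  (b) Q = 0.7209  (c) BW = 905.8 Hz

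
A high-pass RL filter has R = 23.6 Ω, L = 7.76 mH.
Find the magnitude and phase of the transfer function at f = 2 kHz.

Step 1 — Angular frequency: ω = 2π·2000 = 1.257e+04 rad/s.
Step 2 — Transfer function: H(jω) = jωL/(R + jωL).
Step 3 — Numerator jωL = j·97.52; denominator R + jωL = 23.6 + j97.52.
Step 4 — H = 0.9447 + j0.2286.
Step 5 — Magnitude: |H| = 0.9719 (-0.2 dB); phase: φ = 13.6°.

|H| = 0.9719 (-0.2 dB), φ = 13.6°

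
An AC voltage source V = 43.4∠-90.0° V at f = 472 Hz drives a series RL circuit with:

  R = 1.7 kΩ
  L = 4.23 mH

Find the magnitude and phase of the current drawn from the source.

Step 1 — Angular frequency: ω = 2π·f = 2π·472 = 2966 rad/s.
Step 2 — Component impedances:
  R: Z = R = 1700 Ω
  L: Z = jωL = j·2966·0.00423 = 0 + j12.54 Ω
Step 3 — Series combination: Z_total = R + L = 1700 + j12.54 Ω = 1700∠0.4° Ω.
Step 4 — Source phasor: V = 43.4∠-90.0° V = 0 - j43.4 V.
Step 5 — Ohm's law: I = V / Z_total = (0 - j43.4) / (1700 + j12.54) = -0.0001884 - j0.02553 A.
Step 6 — Convert to polar: |I| = 0.02553 A, ∠I = -90.4°.

I = 0.02553∠-90.4° A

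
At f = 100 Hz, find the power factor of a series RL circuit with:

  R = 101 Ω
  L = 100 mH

Step 1 — Angular frequency: ω = 2π·f = 2π·100 = 628.3 rad/s.
Step 2 — Component impedances:
  R: Z = R = 101 Ω
  L: Z = jωL = j·628.3·0.1 = 0 + j62.83 Ω
Step 3 — Series combination: Z_total = R + L = 101 + j62.83 Ω = 118.9∠31.9° Ω.
Step 4 — Power factor: PF = cos(φ) = Re(Z)/|Z| = 101/118.95 = 0.8491.
Step 5 — Type: Im(Z) = 62.83 ⇒ lagging (phase φ = 31.9°).

PF = 0.8491 (lagging, φ = 31.9°)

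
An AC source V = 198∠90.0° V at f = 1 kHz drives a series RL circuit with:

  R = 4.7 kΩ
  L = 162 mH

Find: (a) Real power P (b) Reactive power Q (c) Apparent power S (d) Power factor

Step 1 — Angular frequency: ω = 2π·f = 2π·1000 = 6283 rad/s.
Step 2 — Component impedances:
  R: Z = R = 4700 Ω
  L: Z = jωL = j·6283·0.162 = 0 + j1018 Ω
Step 3 — Series combination: Z_total = R + L = 4700 + j1018 Ω = 4809∠12.2° Ω.
Step 4 — Source phasor: V = 198∠90.0° V = 0 + j198 V.
Step 5 — Current: I = V / Z = 0.008715 + j0.04024 A = 0.04117∠77.8° A.
Step 6 — Complex power: S = V·I* = 7.968 + j1.726 VA.
Step 7 — Real power: P = Re(S) = 7.968 W.
Step 8 — Reactive power: Q = Im(S) = 1.726 VAR.
Step 9 — Apparent power: |S| = 8.152 VA.
Step 10 — Power factor: PF = P/|S| = 0.9773 (lagging).

(a) P = 7.968 W  (b) Q = 1.726 VAR  (c) S = 8.152 VA  (d) PF = 0.9773 (lagging)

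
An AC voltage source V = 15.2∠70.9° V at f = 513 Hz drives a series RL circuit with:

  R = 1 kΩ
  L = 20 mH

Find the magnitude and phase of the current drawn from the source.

Step 1 — Angular frequency: ω = 2π·f = 2π·513 = 3223 rad/s.
Step 2 — Component impedances:
  R: Z = R = 1000 Ω
  L: Z = jωL = j·3223·0.02 = 0 + j64.47 Ω
Step 3 — Series combination: Z_total = R + L = 1000 + j64.47 Ω = 1002∠3.7° Ω.
Step 4 — Source phasor: V = 15.2∠70.9° V = 4.974 + j14.36 V.
Step 5 — Ohm's law: I = V / Z_total = (4.974 + j14.36) / (1000 + j64.47) = 0.005875 + j0.01398 A.
Step 6 — Convert to polar: |I| = 0.01517 A, ∠I = 67.2°.

I = 0.01517∠67.2° A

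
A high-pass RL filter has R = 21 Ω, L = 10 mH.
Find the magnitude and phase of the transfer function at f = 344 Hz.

Step 1 — Angular frequency: ω = 2π·344 = 2161 rad/s.
Step 2 — Transfer function: H(jω) = jωL/(R + jωL).
Step 3 — Numerator jωL = j·21.61; denominator R + jωL = 21 + j21.61.
Step 4 — H = 0.5144 + j0.4998.
Step 5 — Magnitude: |H| = 0.7172 (-2.9 dB); phase: φ = 44.2°.

|H| = 0.7172 (-2.9 dB), φ = 44.2°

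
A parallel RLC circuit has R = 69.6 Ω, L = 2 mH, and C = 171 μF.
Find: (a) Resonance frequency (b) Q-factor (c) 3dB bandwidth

Step 1 — Resonance: ω₀ = 1/√(LC) = 1/√(0.002·0.000171) = 1710 rad/s.
Step 2 — f₀ = ω₀/(2π) = 272.1 Hz.
Step 3 — Parallel Q: Q = R/(ω₀L) = 69.6/(1710·0.002) = 20.35.
Step 4 — Bandwidth: Δω = ω₀/Q = 84.02 rad/s; BW = Δω/(2π) = 13.37 Hz.

(a) f₀ = 272.1 Hz  (b) Q = 20.35  (c) BW = 13.37 Hz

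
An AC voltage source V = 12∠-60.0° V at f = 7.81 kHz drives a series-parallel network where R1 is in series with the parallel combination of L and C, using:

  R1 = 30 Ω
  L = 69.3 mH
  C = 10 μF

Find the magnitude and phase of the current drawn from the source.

Step 1 — Angular frequency: ω = 2π·f = 2π·7810 = 4.907e+04 rad/s.
Step 2 — Component impedances:
  R1: Z = R = 30 Ω
  L: Z = jωL = j·4.907e+04·0.0693 = 0 + j3401 Ω
  C: Z = 1/(jωC) = -j/(ω·C) = 0 - j2.038 Ω
Step 3 — Parallel branch: L || C = 1/(1/L + 1/C) = 0 - j2.039 Ω.
Step 4 — Series with R1: Z_total = R1 + (L || C) = 30 - j2.039 Ω = 30.07∠-3.9° Ω.
Step 5 — Source phasor: V = 12∠-60.0° V = 6 - j10.39 V.
Step 6 — Ohm's law: I = V / Z_total = (6 - j10.39) / (30 - j2.039) = 0.2225 - j0.3313 A.
Step 7 — Convert to polar: |I| = 0.3991 A, ∠I = -56.1°.

I = 0.3991∠-56.1° A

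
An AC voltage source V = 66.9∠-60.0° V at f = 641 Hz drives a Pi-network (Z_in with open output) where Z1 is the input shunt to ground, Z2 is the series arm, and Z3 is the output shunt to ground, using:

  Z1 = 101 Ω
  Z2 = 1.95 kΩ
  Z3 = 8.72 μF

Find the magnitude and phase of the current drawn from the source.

Step 1 — Angular frequency: ω = 2π·f = 2π·641 = 4028 rad/s.
Step 2 — Component impedances:
  Z1: Z = R = 101 Ω
  Z2: Z = R = 1950 Ω
  Z3: Z = 1/(jωC) = -j/(ω·C) = 0 - j28.47 Ω
Step 3 — With open output, the series arm Z2 and the output shunt Z3 appear in series to ground: Z2 + Z3 = 1950 - j28.47 Ω.
Step 4 — Parallel with input shunt Z1: Z_in = Z1 || (Z2 + Z3) = 96.03 - j0.06904 Ω = 96.03∠-0.0° Ω.
Step 5 — Source phasor: V = 66.9∠-60.0° V = 33.45 - j57.94 V.
Step 6 — Ohm's law: I = V / Z_total = (33.45 - j57.94) / (96.03 - j0.06904) = 0.3488 - j0.6031 A.
Step 7 — Convert to polar: |I| = 0.6967 A, ∠I = -60.0°.

I = 0.6967∠-60.0° A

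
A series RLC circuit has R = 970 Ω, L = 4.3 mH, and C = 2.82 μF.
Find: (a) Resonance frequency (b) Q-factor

Step 1 — Resonance condition Im(Z)=0 gives ω₀ = 1/√(LC).
Step 2 — ω₀ = 1/√(0.0043·2.82e-06) = 9081 rad/s.
Step 3 — f₀ = ω₀/(2π) = 1445 Hz.
Step 4 — Series Q: Q = ω₀L/R = 9081·0.0043/970 = 0.04026.

(a) f₀ = 1445 Hz  (b) Q = 0.04026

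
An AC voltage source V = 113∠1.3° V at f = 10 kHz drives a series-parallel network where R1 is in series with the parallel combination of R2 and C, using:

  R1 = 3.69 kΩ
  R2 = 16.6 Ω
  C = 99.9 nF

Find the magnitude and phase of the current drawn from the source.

Step 1 — Angular frequency: ω = 2π·f = 2π·1e+04 = 6.283e+04 rad/s.
Step 2 — Component impedances:
  R1: Z = R = 3690 Ω
  R2: Z = R = 16.6 Ω
  C: Z = 1/(jωC) = -j/(ω·C) = 0 - j159.3 Ω
Step 3 — Parallel branch: R2 || C = 1/(1/R2 + 1/C) = 16.42 - j1.711 Ω.
Step 4 — Series with R1: Z_total = R1 + (R2 || C) = 3706 - j1.711 Ω = 3706∠-0.0° Ω.
Step 5 — Source phasor: V = 113∠1.3° V = 113 + j2.564 V.
Step 6 — Ohm's law: I = V / Z_total = (113 + j2.564) / (3706 - j1.711) = 0.03048 + j0.0007058 A.
Step 7 — Convert to polar: |I| = 0.03049 A, ∠I = 1.3°.

I = 0.03049∠1.3° A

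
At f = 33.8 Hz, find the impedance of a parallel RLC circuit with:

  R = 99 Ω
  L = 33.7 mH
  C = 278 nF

Step 1 — Angular frequency: ω = 2π·f = 2π·33.8 = 212.4 rad/s.
Step 2 — Component impedances:
  R: Z = R = 99 Ω
  L: Z = jωL = j·212.4·0.0337 = 0 + j7.157 Ω
  C: Z = 1/(jωC) = -j/(ω·C) = 0 - j1.694e+04 Ω
Step 3 — Parallel combination: 1/Z_total = 1/R + 1/L + 1/C; Z_total = 0.5151 + j7.123 Ω = 7.141∠85.9° Ω.

Z = 0.5151 + j7.123 Ω = 7.141∠85.9° Ω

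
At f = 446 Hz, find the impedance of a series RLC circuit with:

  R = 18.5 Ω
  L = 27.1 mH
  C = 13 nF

Step 1 — Angular frequency: ω = 2π·f = 2π·446 = 2802 rad/s.
Step 2 — Component impedances:
  R: Z = R = 18.5 Ω
  L: Z = jωL = j·2802·0.0271 = 0 + j75.94 Ω
  C: Z = 1/(jωC) = -j/(ω·C) = 0 - j2.745e+04 Ω
Step 3 — Series combination: Z_total = R + L + C = 18.5 - j2.737e+04 Ω = 2.737e+04∠-90.0° Ω.

Z = 18.5 - j2.737e+04 Ω = 2.737e+04∠-90.0° Ω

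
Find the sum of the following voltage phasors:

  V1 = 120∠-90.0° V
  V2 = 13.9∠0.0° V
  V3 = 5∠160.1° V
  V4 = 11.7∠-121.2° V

Step 1 — Convert each phasor to rectangular form:
  V1 = 120·(cos(-90.0°) + j·sin(-90.0°)) = 0 - j120 V
  V2 = 13.9·(cos(0.0°) + j·sin(0.0°)) = 13.9 V
  V3 = 5·(cos(160.1°) + j·sin(160.1°)) = -4.701 + j1.702 V
  V4 = 11.7·(cos(-121.2°) + j·sin(-121.2°)) = -6.061 - j10.01 V
Step 2 — Sum components: V_total = 3.138 - j128.3 V.
Step 3 — Convert to polar: |V_total| = 128.3 V, ∠V_total = -88.6°.

V_total = 128.3∠-88.6° V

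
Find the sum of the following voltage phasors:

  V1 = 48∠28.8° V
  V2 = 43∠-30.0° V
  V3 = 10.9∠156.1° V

Step 1 — Convert each phasor to rectangular form:
  V1 = 48·(cos(28.8°) + j·sin(28.8°)) = 42.06 + j23.12 V
  V2 = 43·(cos(-30.0°) + j·sin(-30.0°)) = 37.24 - j21.5 V
  V3 = 10.9·(cos(156.1°) + j·sin(156.1°)) = -9.965 + j4.416 V
Step 2 — Sum components: V_total = 69.34 + j6.04 V.
Step 3 — Convert to polar: |V_total| = 69.6 V, ∠V_total = 5.0°.

V_total = 69.6∠5.0° V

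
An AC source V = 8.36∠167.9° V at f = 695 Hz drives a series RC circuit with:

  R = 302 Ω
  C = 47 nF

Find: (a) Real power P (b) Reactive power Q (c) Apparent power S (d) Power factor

Step 1 — Angular frequency: ω = 2π·f = 2π·695 = 4367 rad/s.
Step 2 — Component impedances:
  R: Z = R = 302 Ω
  C: Z = 1/(jωC) = -j/(ω·C) = 0 - j4872 Ω
Step 3 — Series combination: Z_total = R + C = 302 - j4872 Ω = 4882∠-86.5° Ω.
Step 4 — Source phasor: V = 8.36∠167.9° V = -8.174 + j1.752 V.
Step 5 — Current: I = V / Z = -0.0004619 - j0.001649 A = 0.001713∠-105.6° A.
Step 6 — Complex power: S = V·I* = 0.0008857 - j0.01429 VA.
Step 7 — Real power: P = Re(S) = 0.0008857 W.
Step 8 — Reactive power: Q = Im(S) = -0.01429 VAR.
Step 9 — Apparent power: |S| = 0.01432 VA.
Step 10 — Power factor: PF = P/|S| = 0.06186 (leading).

(a) P = 0.0008857 W  (b) Q = -0.01429 VAR  (c) S = 0.01432 VA  (d) PF = 0.06186 (leading)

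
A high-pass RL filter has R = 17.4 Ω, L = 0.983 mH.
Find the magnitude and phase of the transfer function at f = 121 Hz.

Step 1 — Angular frequency: ω = 2π·121 = 760.3 rad/s.
Step 2 — Transfer function: H(jω) = jωL/(R + jωL).
Step 3 — Numerator jωL = j·0.7473; denominator R + jωL = 17.4 + j0.7473.
Step 4 — H = 0.001841 + j0.04287.
Step 5 — Magnitude: |H| = 0.04291 (-27.3 dB); phase: φ = 87.5°.

|H| = 0.04291 (-27.3 dB), φ = 87.5°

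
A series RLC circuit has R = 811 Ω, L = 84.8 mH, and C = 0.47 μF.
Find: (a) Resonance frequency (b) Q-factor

Step 1 — Resonance condition Im(Z)=0 gives ω₀ = 1/√(LC).
Step 2 — ω₀ = 1/√(0.0848·4.7e-07) = 5009 rad/s.
Step 3 — f₀ = ω₀/(2π) = 797.2 Hz.
Step 4 — Series Q: Q = ω₀L/R = 5009·0.0848/811 = 0.5238.

(a) f₀ = 797.2 Hz  (b) Q = 0.5238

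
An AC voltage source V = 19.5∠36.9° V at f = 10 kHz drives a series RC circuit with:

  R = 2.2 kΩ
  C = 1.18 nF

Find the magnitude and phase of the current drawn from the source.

Step 1 — Angular frequency: ω = 2π·f = 2π·1e+04 = 6.283e+04 rad/s.
Step 2 — Component impedances:
  R: Z = R = 2200 Ω
  C: Z = 1/(jωC) = -j/(ω·C) = 0 - j1.349e+04 Ω
Step 3 — Series combination: Z_total = R + C = 2200 - j1.349e+04 Ω = 1.367e+04∠-80.7° Ω.
Step 4 — Source phasor: V = 19.5∠36.9° V = 15.59 + j11.71 V.
Step 5 — Ohm's law: I = V / Z_total = (15.59 + j11.71) / (2200 - j1.349e+04) = -0.0006619 + j0.001264 A.
Step 6 — Convert to polar: |I| = 0.001427 A, ∠I = 117.6°.

I = 0.001427∠117.6° A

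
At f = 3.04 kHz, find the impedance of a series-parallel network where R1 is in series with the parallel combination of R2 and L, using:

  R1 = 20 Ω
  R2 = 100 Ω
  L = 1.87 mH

Step 1 — Angular frequency: ω = 2π·f = 2π·3040 = 1.91e+04 rad/s.
Step 2 — Component impedances:
  R1: Z = R = 20 Ω
  R2: Z = R = 100 Ω
  L: Z = jωL = j·1.91e+04·0.00187 = 0 + j35.72 Ω
Step 3 — Parallel branch: R2 || L = 1/(1/R2 + 1/L) = 11.31 + j31.68 Ω.
Step 4 — Series with R1: Z_total = R1 + (R2 || L) = 31.31 + j31.68 Ω = 44.54∠45.3° Ω.

Z = 31.31 + j31.68 Ω = 44.54∠45.3° Ω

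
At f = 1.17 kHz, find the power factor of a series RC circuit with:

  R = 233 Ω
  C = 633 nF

Step 1 — Angular frequency: ω = 2π·f = 2π·1170 = 7351 rad/s.
Step 2 — Component impedances:
  R: Z = R = 233 Ω
  C: Z = 1/(jωC) = -j/(ω·C) = 0 - j214.9 Ω
Step 3 — Series combination: Z_total = R + C = 233 - j214.9 Ω = 317∠-42.7° Ω.
Step 4 — Power factor: PF = cos(φ) = Re(Z)/|Z| = 233/316.97 = 0.7351.
Step 5 — Type: Im(Z) = -214.9 ⇒ leading (phase φ = -42.7°).

PF = 0.7351 (leading, φ = -42.7°)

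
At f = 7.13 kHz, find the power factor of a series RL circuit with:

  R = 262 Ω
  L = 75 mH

Step 1 — Angular frequency: ω = 2π·f = 2π·7130 = 4.48e+04 rad/s.
Step 2 — Component impedances:
  R: Z = R = 262 Ω
  L: Z = jωL = j·4.48e+04·0.075 = 0 + j3360 Ω
Step 3 — Series combination: Z_total = R + L = 262 + j3360 Ω = 3370∠85.5° Ω.
Step 4 — Power factor: PF = cos(φ) = Re(Z)/|Z| = 262/3370 = 0.07774.
Step 5 — Type: Im(Z) = 3360 ⇒ lagging (phase φ = 85.5°).

PF = 0.07774 (lagging, φ = 85.5°)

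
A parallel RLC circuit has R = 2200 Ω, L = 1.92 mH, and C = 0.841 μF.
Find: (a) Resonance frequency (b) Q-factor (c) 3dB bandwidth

Step 1 — Resonance: ω₀ = 1/√(LC) = 1/√(0.00192·8.41e-07) = 2.489e+04 rad/s.
Step 2 — f₀ = ω₀/(2π) = 3961 Hz.
Step 3 — Parallel Q: Q = R/(ω₀L) = 2200/(2.489e+04·0.00192) = 46.04.
Step 4 — Bandwidth: Δω = ω₀/Q = 540.5 rad/s; BW = Δω/(2π) = 86.02 Hz.

(a) f₀ = 3961 Hz  (b) Q = 46.04  (c) BW = 86.02 Hz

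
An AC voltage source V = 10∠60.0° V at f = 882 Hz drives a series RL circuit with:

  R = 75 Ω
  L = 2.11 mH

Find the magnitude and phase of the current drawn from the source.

Step 1 — Angular frequency: ω = 2π·f = 2π·882 = 5542 rad/s.
Step 2 — Component impedances:
  R: Z = R = 75 Ω
  L: Z = jωL = j·5542·0.00211 = 0 + j11.69 Ω
Step 3 — Series combination: Z_total = R + L = 75 + j11.69 Ω = 75.91∠8.9° Ω.
Step 4 — Source phasor: V = 10∠60.0° V = 5 + j8.66 V.
Step 5 — Ohm's law: I = V / Z_total = (5 + j8.66) / (75 + j11.69) = 0.08266 + j0.1026 A.
Step 6 — Convert to polar: |I| = 0.1317 A, ∠I = 51.1°.

I = 0.1317∠51.1° A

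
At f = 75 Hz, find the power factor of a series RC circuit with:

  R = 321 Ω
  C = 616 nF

Step 1 — Angular frequency: ω = 2π·f = 2π·75 = 471.2 rad/s.
Step 2 — Component impedances:
  R: Z = R = 321 Ω
  C: Z = 1/(jωC) = -j/(ω·C) = 0 - j3445 Ω
Step 3 — Series combination: Z_total = R + C = 321 - j3445 Ω = 3460∠-84.7° Ω.
Step 4 — Power factor: PF = cos(φ) = Re(Z)/|Z| = 321/3459.8 = 0.09278.
Step 5 — Type: Im(Z) = -3445 ⇒ leading (phase φ = -84.7°).

PF = 0.09278 (leading, φ = -84.7°)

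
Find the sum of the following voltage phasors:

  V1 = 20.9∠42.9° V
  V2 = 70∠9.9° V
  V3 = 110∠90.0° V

Step 1 — Convert each phasor to rectangular form:
  V1 = 20.9·(cos(42.9°) + j·sin(42.9°)) = 15.31 + j14.23 V
  V2 = 70·(cos(9.9°) + j·sin(9.9°)) = 68.96 + j12.04 V
  V3 = 110·(cos(90.0°) + j·sin(90.0°)) = 0 + j110 V
Step 2 — Sum components: V_total = 84.27 + j136.3 V.
Step 3 — Convert to polar: |V_total| = 160.2 V, ∠V_total = 58.3°.

V_total = 160.2∠58.3° V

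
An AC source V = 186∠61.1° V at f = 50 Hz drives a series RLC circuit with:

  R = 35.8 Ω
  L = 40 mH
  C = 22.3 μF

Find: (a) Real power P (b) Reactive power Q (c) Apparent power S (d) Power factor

Step 1 — Angular frequency: ω = 2π·f = 2π·50 = 314.2 rad/s.
Step 2 — Component impedances:
  R: Z = R = 35.8 Ω
  L: Z = jωL = j·314.2·0.04 = 0 + j12.57 Ω
  C: Z = 1/(jωC) = -j/(ω·C) = 0 - j142.7 Ω
Step 3 — Series combination: Z_total = R + L + C = 35.8 - j130.2 Ω = 135∠-74.6° Ω.
Step 4 — Source phasor: V = 186∠61.1° V = 89.89 + j162.8 V.
Step 5 — Current: I = V / Z = -0.9864 + j0.9618 A = 1.378∠135.7° A.
Step 6 — Complex power: S = V·I* = 67.95 - j247.1 VA.
Step 7 — Real power: P = Re(S) = 67.95 W.
Step 8 — Reactive power: Q = Im(S) = -247.1 VAR.
Step 9 — Apparent power: |S| = 256.3 VA.
Step 10 — Power factor: PF = P/|S| = 0.2652 (leading).

(a) P = 67.95 W  (b) Q = -247.1 VAR  (c) S = 256.3 VA  (d) PF = 0.2652 (leading)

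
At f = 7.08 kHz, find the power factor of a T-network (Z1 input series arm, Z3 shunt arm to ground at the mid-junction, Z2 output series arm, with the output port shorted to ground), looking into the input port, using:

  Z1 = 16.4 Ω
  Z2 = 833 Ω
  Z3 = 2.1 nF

Step 1 — Angular frequency: ω = 2π·f = 2π·7080 = 4.448e+04 rad/s.
Step 2 — Component impedances:
  Z1: Z = R = 16.4 Ω
  Z2: Z = R = 833 Ω
  Z3: Z = 1/(jωC) = -j/(ω·C) = 0 - j1.07e+04 Ω
Step 3 — With the output port shorted to ground, the output series arm Z2 runs from the junction to ground; the shunt arm Z3 also runs from the junction to ground. They appear in parallel: Z3 || Z2 = 828 - j64.43 Ω.
Step 4 — Series with input arm Z1: Z_in = Z1 + (Z3 || Z2) = 844.4 - j64.43 Ω = 846.8∠-4.4° Ω.
Step 5 — Power factor: PF = cos(φ) = Re(Z)/|Z| = 844.39/846.84 = 0.9971.
Step 6 — Type: Im(Z) = -64.43 ⇒ leading (phase φ = -4.4°).

PF = 0.9971 (leading, φ = -4.4°)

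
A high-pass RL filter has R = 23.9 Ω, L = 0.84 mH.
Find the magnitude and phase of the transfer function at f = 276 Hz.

Step 1 — Angular frequency: ω = 2π·276 = 1734 rad/s.
Step 2 — Transfer function: H(jω) = jωL/(R + jωL).
Step 3 — Numerator jωL = j·1.457; denominator R + jωL = 23.9 + j1.457.
Step 4 — H = 0.003701 + j0.06072.
Step 5 — Magnitude: |H| = 0.06084 (-24.3 dB); phase: φ = 86.5°.

|H| = 0.06084 (-24.3 dB), φ = 86.5°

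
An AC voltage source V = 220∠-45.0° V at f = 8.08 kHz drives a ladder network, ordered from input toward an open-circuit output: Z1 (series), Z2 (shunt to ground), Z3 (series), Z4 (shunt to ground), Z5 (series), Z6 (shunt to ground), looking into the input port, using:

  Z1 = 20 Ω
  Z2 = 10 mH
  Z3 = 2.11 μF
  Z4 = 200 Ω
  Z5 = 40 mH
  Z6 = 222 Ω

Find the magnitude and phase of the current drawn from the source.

Step 1 — Angular frequency: ω = 2π·f = 2π·8080 = 5.077e+04 rad/s.
Step 2 — Component impedances:
  Z1: Z = R = 20 Ω
  Z2: Z = jωL = j·5.077e+04·0.01 = 0 + j507.7 Ω
  Z3: Z = 1/(jωC) = -j/(ω·C) = 0 - j9.335 Ω
  Z4: Z = R = 200 Ω
  Z5: Z = jωL = j·5.077e+04·0.04 = 0 + j2031 Ω
  Z6: Z = R = 222 Ω
Step 3 — Ladder network (open output): work backward from the far end, alternating series and parallel combinations. Z_in = 185.2 + j71.98 Ω = 198.7∠21.2° Ω.
Step 4 — Source phasor: V = 220∠-45.0° V = 155.6 - j155.6 V.
Step 5 — Ohm's law: I = V / Z_total = (155.6 - j155.6) / (185.2 + j71.98) = 0.4461 - j1.014 A.
Step 6 — Convert to polar: |I| = 1.107 A, ∠I = -66.2°.

I = 1.107∠-66.2° A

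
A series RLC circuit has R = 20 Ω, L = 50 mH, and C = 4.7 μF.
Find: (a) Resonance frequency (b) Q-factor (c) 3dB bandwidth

Step 1 — Resonance: ω₀ = 1/√(LC) = 1/√(0.05·4.7e-06) = 2063 rad/s.
Step 2 — f₀ = ω₀/(2π) = 328.3 Hz.
Step 3 — Series Q: Q = ω₀L/R = 2063·0.05/20 = 5.157.
Step 4 — Bandwidth: Δω = ω₀/Q = 400 rad/s; BW = Δω/(2π) = 63.66 Hz.

(a) f₀ = 328.3 Hz  (b) Q = 5.157  (c) BW = 63.66 Hz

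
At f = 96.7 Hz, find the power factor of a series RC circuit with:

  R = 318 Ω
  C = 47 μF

Step 1 — Angular frequency: ω = 2π·f = 2π·96.7 = 607.6 rad/s.
Step 2 — Component impedances:
  R: Z = R = 318 Ω
  C: Z = 1/(jωC) = -j/(ω·C) = 0 - j35.02 Ω
Step 3 — Series combination: Z_total = R + C = 318 - j35.02 Ω = 319.9∠-6.3° Ω.
Step 4 — Power factor: PF = cos(φ) = Re(Z)/|Z| = 318/319.92 = 0.994.
Step 5 — Type: Im(Z) = -35.02 ⇒ leading (phase φ = -6.3°).

PF = 0.994 (leading, φ = -6.3°)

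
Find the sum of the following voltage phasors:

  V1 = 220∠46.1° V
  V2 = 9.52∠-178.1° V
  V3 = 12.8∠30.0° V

Step 1 — Convert each phasor to rectangular form:
  V1 = 220·(cos(46.1°) + j·sin(46.1°)) = 152.5 + j158.5 V
  V2 = 9.52·(cos(-178.1°) + j·sin(-178.1°)) = -9.515 - j0.3156 V
  V3 = 12.8·(cos(30.0°) + j·sin(30.0°)) = 11.09 + j6.4 V
Step 2 — Sum components: V_total = 154.1 + j164.6 V.
Step 3 — Convert to polar: |V_total| = 225.5 V, ∠V_total = 46.9°.

V_total = 225.5∠46.9° V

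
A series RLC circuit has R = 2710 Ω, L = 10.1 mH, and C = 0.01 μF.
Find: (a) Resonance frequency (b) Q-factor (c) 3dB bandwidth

Step 1 — Resonance: ω₀ = 1/√(LC) = 1/√(0.0101·1e-08) = 9.95e+04 rad/s.
Step 2 — f₀ = ω₀/(2π) = 1.584e+04 Hz.
Step 3 — Series Q: Q = ω₀L/R = 9.95e+04·0.0101/2710 = 0.3708.
Step 4 — Bandwidth: Δω = ω₀/Q = 2.683e+05 rad/s; BW = Δω/(2π) = 4.27e+04 Hz.

(a) f₀ = 1.584e+04 Hz  (b) Q = 0.3708  (c) BW = 4.27e+04 Hz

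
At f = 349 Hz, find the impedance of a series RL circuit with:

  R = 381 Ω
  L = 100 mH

Step 1 — Angular frequency: ω = 2π·f = 2π·349 = 2193 rad/s.
Step 2 — Component impedances:
  R: Z = R = 381 Ω
  L: Z = jωL = j·2193·0.1 = 0 + j219.3 Ω
Step 3 — Series combination: Z_total = R + L = 381 + j219.3 Ω = 439.6∠29.9° Ω.

Z = 381 + j219.3 Ω = 439.6∠29.9° Ω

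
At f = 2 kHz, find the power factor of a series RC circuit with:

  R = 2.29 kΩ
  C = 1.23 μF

Step 1 — Angular frequency: ω = 2π·f = 2π·2000 = 1.257e+04 rad/s.
Step 2 — Component impedances:
  R: Z = R = 2290 Ω
  C: Z = 1/(jωC) = -j/(ω·C) = 0 - j64.7 Ω
Step 3 — Series combination: Z_total = R + C = 2290 - j64.7 Ω = 2291∠-1.6° Ω.
Step 4 — Power factor: PF = cos(φ) = Re(Z)/|Z| = 2290/2291 = 0.9996.
Step 5 — Type: Im(Z) = -64.7 ⇒ leading (phase φ = -1.6°).

PF = 0.9996 (leading, φ = -1.6°)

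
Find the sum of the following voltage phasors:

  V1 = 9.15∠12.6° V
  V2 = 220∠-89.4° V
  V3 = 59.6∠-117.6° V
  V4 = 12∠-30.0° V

Step 1 — Convert each phasor to rectangular form:
  V1 = 9.15·(cos(12.6°) + j·sin(12.6°)) = 8.93 + j1.996 V
  V2 = 220·(cos(-89.4°) + j·sin(-89.4°)) = 2.304 - j220 V
  V3 = 59.6·(cos(-117.6°) + j·sin(-117.6°)) = -27.61 - j52.82 V
  V4 = 12·(cos(-30.0°) + j·sin(-30.0°)) = 10.39 - j6 V
Step 2 — Sum components: V_total = -5.987 - j276.8 V.
Step 3 — Convert to polar: |V_total| = 276.9 V, ∠V_total = -91.2°.

V_total = 276.9∠-91.2° V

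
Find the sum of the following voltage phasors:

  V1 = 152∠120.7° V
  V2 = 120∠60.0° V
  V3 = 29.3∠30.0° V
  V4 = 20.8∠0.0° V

Step 1 — Convert each phasor to rectangular form:
  V1 = 152·(cos(120.7°) + j·sin(120.7°)) = -77.6 + j130.7 V
  V2 = 120·(cos(60.0°) + j·sin(60.0°)) = 60 + j103.9 V
  V3 = 29.3·(cos(30.0°) + j·sin(30.0°)) = 25.37 + j14.65 V
  V4 = 20.8·(cos(0.0°) + j·sin(0.0°)) = 20.8 V
Step 2 — Sum components: V_total = 28.57 + j249.3 V.
Step 3 — Convert to polar: |V_total| = 250.9 V, ∠V_total = 83.5°.

V_total = 250.9∠83.5° V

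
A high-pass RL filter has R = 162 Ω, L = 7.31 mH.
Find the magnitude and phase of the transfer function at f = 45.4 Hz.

Step 1 — Angular frequency: ω = 2π·45.4 = 285.3 rad/s.
Step 2 — Transfer function: H(jω) = jωL/(R + jωL).
Step 3 — Numerator jωL = j·2.085; denominator R + jωL = 162 + j2.085.
Step 4 — H = 0.0001657 + j0.01287.
Step 5 — Magnitude: |H| = 0.01287 (-37.8 dB); phase: φ = 89.3°.

|H| = 0.01287 (-37.8 dB), φ = 89.3°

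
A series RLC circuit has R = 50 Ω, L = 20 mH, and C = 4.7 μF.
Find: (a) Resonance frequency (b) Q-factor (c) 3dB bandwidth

Step 1 — Resonance: ω₀ = 1/√(LC) = 1/√(0.02·4.7e-06) = 3262 rad/s.
Step 2 — f₀ = ω₀/(2π) = 519.1 Hz.
Step 3 — Series Q: Q = ω₀L/R = 3262·0.02/50 = 1.305.
Step 4 — Bandwidth: Δω = ω₀/Q = 2500 rad/s; BW = Δω/(2π) = 397.9 Hz.

(a) f₀ = 519.1 Hz  (b) Q = 1.305  (c) BW = 397.9 Hz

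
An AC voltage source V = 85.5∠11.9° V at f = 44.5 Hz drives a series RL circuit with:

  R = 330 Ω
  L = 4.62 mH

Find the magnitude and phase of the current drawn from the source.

Step 1 — Angular frequency: ω = 2π·f = 2π·44.5 = 279.6 rad/s.
Step 2 — Component impedances:
  R: Z = R = 330 Ω
  L: Z = jωL = j·279.6·0.00462 = 0 + j1.292 Ω
Step 3 — Series combination: Z_total = R + L = 330 + j1.292 Ω = 330∠0.2° Ω.
Step 4 — Source phasor: V = 85.5∠11.9° V = 83.66 + j17.63 V.
Step 5 — Ohm's law: I = V / Z_total = (83.66 + j17.63) / (330 + j1.292) = 0.2537 + j0.05243 A.
Step 6 — Convert to polar: |I| = 0.2591 A, ∠I = 11.7°.

I = 0.2591∠11.7° A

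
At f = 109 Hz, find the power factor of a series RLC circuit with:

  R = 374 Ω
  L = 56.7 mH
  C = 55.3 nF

Step 1 — Angular frequency: ω = 2π·f = 2π·109 = 684.9 rad/s.
Step 2 — Component impedances:
  R: Z = R = 374 Ω
  L: Z = jωL = j·684.9·0.0567 = 0 + j38.83 Ω
  C: Z = 1/(jωC) = -j/(ω·C) = 0 - j2.64e+04 Ω
Step 3 — Series combination: Z_total = R + L + C = 374 - j2.637e+04 Ω = 2.637e+04∠-89.2° Ω.
Step 4 — Power factor: PF = cos(φ) = Re(Z)/|Z| = 374/2.637e+04 = 0.01418.
Step 5 — Type: Im(Z) = -2.637e+04 ⇒ leading (phase φ = -89.2°).

PF = 0.01418 (leading, φ = -89.2°)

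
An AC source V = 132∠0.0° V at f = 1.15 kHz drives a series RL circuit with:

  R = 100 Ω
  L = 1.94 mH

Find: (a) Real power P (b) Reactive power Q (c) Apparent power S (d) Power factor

Step 1 — Angular frequency: ω = 2π·f = 2π·1150 = 7226 rad/s.
Step 2 — Component impedances:
  R: Z = R = 100 Ω
  L: Z = jωL = j·7226·0.00194 = 0 + j14.02 Ω
Step 3 — Series combination: Z_total = R + L = 100 + j14.02 Ω = 101∠8.0° Ω.
Step 4 — Source phasor: V = 132∠0.0° V = 132 V.
Step 5 — Current: I = V / Z = 1.295 - j0.1815 A = 1.307∠-8.0° A.
Step 6 — Complex power: S = V·I* = 170.9 + j23.95 VA.
Step 7 — Real power: P = Re(S) = 170.9 W.
Step 8 — Reactive power: Q = Im(S) = 23.95 VAR.
Step 9 — Apparent power: |S| = 172.6 VA.
Step 10 — Power factor: PF = P/|S| = 0.9903 (lagging).

(a) P = 170.9 W  (b) Q = 23.95 VAR  (c) S = 172.6 VA  (d) PF = 0.9903 (lagging)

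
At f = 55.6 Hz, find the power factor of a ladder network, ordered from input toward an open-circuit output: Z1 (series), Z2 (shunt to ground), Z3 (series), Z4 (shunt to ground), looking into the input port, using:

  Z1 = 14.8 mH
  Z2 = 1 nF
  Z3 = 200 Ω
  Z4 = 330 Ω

Step 1 — Angular frequency: ω = 2π·f = 2π·55.6 = 349.3 rad/s.
Step 2 — Component impedances:
  Z1: Z = jωL = j·349.3·0.0148 = 0 + j5.17 Ω
  Z2: Z = 1/(jωC) = -j/(ω·C) = 0 - j2.862e+06 Ω
  Z3: Z = R = 200 Ω
  Z4: Z = R = 330 Ω
Step 3 — Ladder network (open output): work backward from the far end, alternating series and parallel combinations. Z_in = 530 + j5.072 Ω = 530∠0.5° Ω.
Step 4 — Power factor: PF = cos(φ) = Re(Z)/|Z| = 530/530 = 1.
Step 5 — Type: Im(Z) = 5.072 ⇒ lagging (phase φ = 0.5°).

PF = 1 (lagging, φ = 0.5°)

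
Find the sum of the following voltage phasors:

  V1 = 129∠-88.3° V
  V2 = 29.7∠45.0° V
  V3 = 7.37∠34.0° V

Step 1 — Convert each phasor to rectangular form:
  V1 = 129·(cos(-88.3°) + j·sin(-88.3°)) = 3.827 - j128.9 V
  V2 = 29.7·(cos(45.0°) + j·sin(45.0°)) = 21 + j21 V
  V3 = 7.37·(cos(34.0°) + j·sin(34.0°)) = 6.11 + j4.121 V
Step 2 — Sum components: V_total = 30.94 - j103.8 V.
Step 3 — Convert to polar: |V_total| = 108.3 V, ∠V_total = -73.4°.

V_total = 108.3∠-73.4° V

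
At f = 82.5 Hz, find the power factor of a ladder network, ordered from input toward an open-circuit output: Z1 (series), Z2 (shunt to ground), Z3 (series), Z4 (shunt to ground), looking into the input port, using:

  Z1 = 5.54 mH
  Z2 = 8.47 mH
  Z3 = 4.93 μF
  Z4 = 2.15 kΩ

Step 1 — Angular frequency: ω = 2π·f = 2π·82.5 = 518.4 rad/s.
Step 2 — Component impedances:
  Z1: Z = jωL = j·518.4·0.00554 = 0 + j2.872 Ω
  Z2: Z = jωL = j·518.4·0.00847 = 0 + j4.391 Ω
  Z3: Z = 1/(jωC) = -j/(ω·C) = 0 - j391.3 Ω
  Z4: Z = R = 2150 Ω
Step 3 — Ladder network (open output): work backward from the far end, alternating series and parallel combinations. Z_in = 0.008685 + j7.264 Ω = 7.264∠89.9° Ω.
Step 4 — Power factor: PF = cos(φ) = Re(Z)/|Z| = 0.008685/7.264 = 0.001196.
Step 5 — Type: Im(Z) = 7.264 ⇒ lagging (phase φ = 89.9°).

PF = 0.001196 (lagging, φ = 89.9°)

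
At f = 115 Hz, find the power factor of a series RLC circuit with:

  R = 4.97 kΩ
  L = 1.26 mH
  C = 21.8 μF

Step 1 — Angular frequency: ω = 2π·f = 2π·115 = 722.6 rad/s.
Step 2 — Component impedances:
  R: Z = R = 4970 Ω
  L: Z = jωL = j·722.6·0.00126 = 0 + j0.9104 Ω
  C: Z = 1/(jωC) = -j/(ω·C) = 0 - j63.48 Ω
Step 3 — Series combination: Z_total = R + L + C = 4970 - j62.57 Ω = 4970∠-0.7° Ω.
Step 4 — Power factor: PF = cos(φ) = Re(Z)/|Z| = 4970/4970.4 = 0.9999.
Step 5 — Type: Im(Z) = -62.57 ⇒ leading (phase φ = -0.7°).

PF = 0.9999 (leading, φ = -0.7°)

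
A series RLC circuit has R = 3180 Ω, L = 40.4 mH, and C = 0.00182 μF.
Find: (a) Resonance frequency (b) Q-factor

Step 1 — Resonance condition Im(Z)=0 gives ω₀ = 1/√(LC).
Step 2 — ω₀ = 1/√(0.0404·1.82e-09) = 1.166e+05 rad/s.
Step 3 — f₀ = ω₀/(2π) = 1.856e+04 Hz.
Step 4 — Series Q: Q = ω₀L/R = 1.166e+05·0.0404/3180 = 1.482.

(a) f₀ = 1.856e+04 Hz  (b) Q = 1.482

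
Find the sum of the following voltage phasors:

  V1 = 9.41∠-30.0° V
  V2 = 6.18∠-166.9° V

Step 1 — Convert each phasor to rectangular form:
  V1 = 9.41·(cos(-30.0°) + j·sin(-30.0°)) = 8.149 - j4.705 V
  V2 = 6.18·(cos(-166.9°) + j·sin(-166.9°)) = -6.019 - j1.401 V
Step 2 — Sum components: V_total = 2.13 - j6.106 V.
Step 3 — Convert to polar: |V_total| = 6.467 V, ∠V_total = -70.8°.

V_total = 6.467∠-70.8° V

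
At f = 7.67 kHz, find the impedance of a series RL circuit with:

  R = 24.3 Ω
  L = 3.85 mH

Step 1 — Angular frequency: ω = 2π·f = 2π·7670 = 4.819e+04 rad/s.
Step 2 — Component impedances:
  R: Z = R = 24.3 Ω
  L: Z = jωL = j·4.819e+04·0.00385 = 0 + j185.5 Ω
Step 3 — Series combination: Z_total = R + L = 24.3 + j185.5 Ω = 187.1∠82.5° Ω.

Z = 24.3 + j185.5 Ω = 187.1∠82.5° Ω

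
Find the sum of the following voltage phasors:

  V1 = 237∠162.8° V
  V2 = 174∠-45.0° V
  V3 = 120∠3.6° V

Step 1 — Convert each phasor to rectangular form:
  V1 = 237·(cos(162.8°) + j·sin(162.8°)) = -226.4 + j70.08 V
  V2 = 174·(cos(-45.0°) + j·sin(-45.0°)) = 123 - j123 V
  V3 = 120·(cos(3.6°) + j·sin(3.6°)) = 119.8 + j7.535 V
Step 2 — Sum components: V_total = 16.4 - j45.42 V.
Step 3 — Convert to polar: |V_total| = 48.29 V, ∠V_total = -70.1°.

V_total = 48.29∠-70.1° V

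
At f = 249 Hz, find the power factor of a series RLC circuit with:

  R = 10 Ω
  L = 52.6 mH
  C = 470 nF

Step 1 — Angular frequency: ω = 2π·f = 2π·249 = 1565 rad/s.
Step 2 — Component impedances:
  R: Z = R = 10 Ω
  L: Z = jωL = j·1565·0.0526 = 0 + j82.29 Ω
  C: Z = 1/(jωC) = -j/(ω·C) = 0 - j1360 Ω
Step 3 — Series combination: Z_total = R + L + C = 10 - j1278 Ω = 1278∠-89.6° Ω.
Step 4 — Power factor: PF = cos(φ) = Re(Z)/|Z| = 10/1277.7 = 0.007827.
Step 5 — Type: Im(Z) = -1278 ⇒ leading (phase φ = -89.6°).

PF = 0.007827 (leading, φ = -89.6°)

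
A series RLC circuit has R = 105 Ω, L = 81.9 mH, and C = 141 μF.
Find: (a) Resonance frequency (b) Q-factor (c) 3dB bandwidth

Step 1 — Resonance condition Im(Z)=0 gives ω₀ = 1/√(LC).
Step 2 — ω₀ = 1/√(0.0819·0.000141) = 294.3 rad/s.
Step 3 — f₀ = ω₀/(2π) = 46.83 Hz.
Step 4 — Series Q: Q = ω₀L/R = 294.3·0.0819/105 = 0.2295.
Step 5 — 3dB bandwidth: Δω = ω₀/Q = 1282 rad/s; BW = Δω/(2π) = 204 Hz.

(a) f₀ = 46.83 Hz  (b) Q = 0.2295  (c) BW = 204 Hz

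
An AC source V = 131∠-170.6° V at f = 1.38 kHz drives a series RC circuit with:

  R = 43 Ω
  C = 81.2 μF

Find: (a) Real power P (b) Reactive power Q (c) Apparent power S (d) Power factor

Step 1 — Angular frequency: ω = 2π·f = 2π·1380 = 8671 rad/s.
Step 2 — Component impedances:
  R: Z = R = 43 Ω
  C: Z = 1/(jωC) = -j/(ω·C) = 0 - j1.42 Ω
Step 3 — Series combination: Z_total = R + C = 43 - j1.42 Ω = 43.02∠-1.9° Ω.
Step 4 — Source phasor: V = 131∠-170.6° V = -129.2 - j21.4 V.
Step 5 — Current: I = V / Z = -2.986 - j0.5962 A = 3.045∠-168.7° A.
Step 6 — Complex power: S = V·I* = 398.7 - j13.17 VA.
Step 7 — Real power: P = Re(S) = 398.7 W.
Step 8 — Reactive power: Q = Im(S) = -13.17 VAR.
Step 9 — Apparent power: |S| = 398.9 VA.
Step 10 — Power factor: PF = P/|S| = 0.9995 (leading).

(a) P = 398.7 W  (b) Q = -13.17 VAR  (c) S = 398.9 VA  (d) PF = 0.9995 (leading)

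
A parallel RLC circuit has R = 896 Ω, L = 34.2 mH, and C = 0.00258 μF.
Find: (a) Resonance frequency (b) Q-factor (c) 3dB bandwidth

Step 1 — Resonance: ω₀ = 1/√(LC) = 1/√(0.0342·2.58e-09) = 1.065e+05 rad/s.
Step 2 — f₀ = ω₀/(2π) = 1.694e+04 Hz.
Step 3 — Parallel Q: Q = R/(ω₀L) = 896/(1.065e+05·0.0342) = 0.2461.
Step 4 — Bandwidth: Δω = ω₀/Q = 4.326e+05 rad/s; BW = Δω/(2π) = 6.885e+04 Hz.

(a) f₀ = 1.694e+04 Hz  (b) Q = 0.2461  (c) BW = 6.885e+04 Hz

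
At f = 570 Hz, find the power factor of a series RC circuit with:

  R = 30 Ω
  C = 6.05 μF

Step 1 — Angular frequency: ω = 2π·f = 2π·570 = 3581 rad/s.
Step 2 — Component impedances:
  R: Z = R = 30 Ω
  C: Z = 1/(jωC) = -j/(ω·C) = 0 - j46.15 Ω
Step 3 — Series combination: Z_total = R + C = 30 - j46.15 Ω = 55.05∠-57.0° Ω.
Step 4 — Power factor: PF = cos(φ) = Re(Z)/|Z| = 30/55.05 = 0.545.
Step 5 — Type: Im(Z) = -46.15 ⇒ leading (phase φ = -57.0°).

PF = 0.545 (leading, φ = -57.0°)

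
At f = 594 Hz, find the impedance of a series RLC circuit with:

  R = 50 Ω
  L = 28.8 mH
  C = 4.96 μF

Step 1 — Angular frequency: ω = 2π·f = 2π·594 = 3732 rad/s.
Step 2 — Component impedances:
  R: Z = R = 50 Ω
  L: Z = jωL = j·3732·0.0288 = 0 + j107.5 Ω
  C: Z = 1/(jωC) = -j/(ω·C) = 0 - j54.02 Ω
Step 3 — Series combination: Z_total = R + L + C = 50 + j53.47 Ω = 73.2∠46.9° Ω.

Z = 50 + j53.47 Ω = 73.2∠46.9° Ω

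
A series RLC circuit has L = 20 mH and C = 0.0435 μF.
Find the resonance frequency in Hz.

Step 1 — Resonance condition Im(Z)=0 gives ω₀ = 1/√(LC).
Step 2 — ω₀ = 1/√(0.02·4.35e-08) = 3.39e+04 rad/s.
Step 3 — f₀ = ω₀/(2π) = 5396 Hz.

f₀ = 5396 Hz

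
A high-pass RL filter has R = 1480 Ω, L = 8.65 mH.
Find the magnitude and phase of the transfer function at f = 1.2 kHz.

Step 1 — Angular frequency: ω = 2π·1200 = 7540 rad/s.
Step 2 — Transfer function: H(jω) = jωL/(R + jωL).
Step 3 — Numerator jωL = j·65.22; denominator R + jωL = 1480 + j65.22.
Step 4 — H = 0.001938 + j0.04398.
Step 5 — Magnitude: |H| = 0.04402 (-27.1 dB); phase: φ = 87.5°.

|H| = 0.04402 (-27.1 dB), φ = 87.5°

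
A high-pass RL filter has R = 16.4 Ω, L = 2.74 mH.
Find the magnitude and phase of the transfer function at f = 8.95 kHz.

Step 1 — Angular frequency: ω = 2π·8950 = 5.623e+04 rad/s.
Step 2 — Transfer function: H(jω) = jωL/(R + jωL).
Step 3 — Numerator jωL = j·154.1; denominator R + jωL = 16.4 + j154.1.
Step 4 — H = 0.9888 + j0.1052.
Step 5 — Magnitude: |H| = 0.9944 (-0.0 dB); phase: φ = 6.1°.

|H| = 0.9944 (-0.0 dB), φ = 6.1°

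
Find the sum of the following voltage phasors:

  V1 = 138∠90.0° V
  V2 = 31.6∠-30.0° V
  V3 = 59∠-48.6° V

Step 1 — Convert each phasor to rectangular form:
  V1 = 138·(cos(90.0°) + j·sin(90.0°)) = 0 + j138 V
  V2 = 31.6·(cos(-30.0°) + j·sin(-30.0°)) = 27.37 - j15.8 V
  V3 = 59·(cos(-48.6°) + j·sin(-48.6°)) = 39.02 - j44.26 V
Step 2 — Sum components: V_total = 66.38 + j77.94 V.
Step 3 — Convert to polar: |V_total| = 102.4 V, ∠V_total = 49.6°.

V_total = 102.4∠49.6° V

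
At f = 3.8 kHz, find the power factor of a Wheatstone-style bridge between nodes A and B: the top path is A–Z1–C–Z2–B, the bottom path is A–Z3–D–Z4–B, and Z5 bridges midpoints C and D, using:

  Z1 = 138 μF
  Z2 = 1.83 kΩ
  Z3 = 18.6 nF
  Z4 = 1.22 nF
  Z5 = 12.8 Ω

Step 1 — Angular frequency: ω = 2π·f = 2π·3800 = 2.388e+04 rad/s.
Step 2 — Component impedances:
  Z1: Z = 1/(jωC) = -j/(ω·C) = 0 - j0.3035 Ω
  Z2: Z = R = 1830 Ω
  Z3: Z = 1/(jωC) = -j/(ω·C) = 0 - j2252 Ω
  Z4: Z = 1/(jωC) = -j/(ω·C) = 0 - j3.433e+04 Ω
  Z5: Z = R = 12.8 Ω
Step 3 — Bridge requires nodal analysis (the Z5 bridge couples midpoints C and D, so the two paths cannot be reduced to a simple series/parallel combination). Setting node B to ground and injecting 1 A at node A, the 3-node admittance system at A, C, D solves to V_A = Z_AB = 1825 - j97.57 Ω = 1827∠-3.1° Ω.
Step 4 — Power factor: PF = cos(φ) = Re(Z)/|Z| = 1824.8/1827.4 = 0.9986.
Step 5 — Type: Im(Z) = -97.57 ⇒ leading (phase φ = -3.1°).

PF = 0.9986 (leading, φ = -3.1°)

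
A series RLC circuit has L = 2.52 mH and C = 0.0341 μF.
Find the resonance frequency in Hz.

Step 1 — Resonance condition Im(Z)=0 gives ω₀ = 1/√(LC).
Step 2 — ω₀ = 1/√(0.00252·3.41e-08) = 1.079e+05 rad/s.
Step 3 — f₀ = ω₀/(2π) = 1.717e+04 Hz.

f₀ = 1.717e+04 Hz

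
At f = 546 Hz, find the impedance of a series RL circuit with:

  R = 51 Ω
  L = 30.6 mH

Step 1 — Angular frequency: ω = 2π·f = 2π·546 = 3431 rad/s.
Step 2 — Component impedances:
  R: Z = R = 51 Ω
  L: Z = jωL = j·3431·0.0306 = 0 + j105 Ω
Step 3 — Series combination: Z_total = R + L = 51 + j105 Ω = 116.7∠64.1° Ω.

Z = 51 + j105 Ω = 116.7∠64.1° Ω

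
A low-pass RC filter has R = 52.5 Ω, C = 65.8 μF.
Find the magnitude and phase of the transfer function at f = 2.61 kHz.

Step 1 — Angular frequency: ω = 2π·2610 = 1.64e+04 rad/s.
Step 2 — Transfer function: H(jω) = 1/(1 + jωRC).
Step 3 — Denominator: 1 + jωRC = 1 + j·1.64e+04·52.5·6.58e-05 = 1 + j56.65.
Step 4 — H = 0.0003115 - j0.01765.
Step 5 — Magnitude: |H| = 0.01765 (-35.1 dB); phase: φ = -89.0°.

|H| = 0.01765 (-35.1 dB), φ = -89.0°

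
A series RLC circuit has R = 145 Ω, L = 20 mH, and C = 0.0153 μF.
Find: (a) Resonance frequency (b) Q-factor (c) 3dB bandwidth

Step 1 — Resonance: ω₀ = 1/√(LC) = 1/√(0.02·1.53e-08) = 5.717e+04 rad/s.
Step 2 — f₀ = ω₀/(2π) = 9098 Hz.
Step 3 — Series Q: Q = ω₀L/R = 5.717e+04·0.02/145 = 7.885.
Step 4 — Bandwidth: Δω = ω₀/Q = 7250 rad/s; BW = Δω/(2π) = 1154 Hz.

(a) f₀ = 9098 Hz  (b) Q = 7.885  (c) BW = 1154 Hz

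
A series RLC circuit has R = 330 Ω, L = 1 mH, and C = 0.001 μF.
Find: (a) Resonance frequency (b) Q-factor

Step 1 — Resonance condition Im(Z)=0 gives ω₀ = 1/√(LC).
Step 2 — ω₀ = 1/√(0.001·1e-09) = 1e+06 rad/s.
Step 3 — f₀ = ω₀/(2π) = 1.592e+05 Hz.
Step 4 — Series Q: Q = ω₀L/R = 1e+06·0.001/330 = 3.03.

(a) f₀ = 1.592e+05 Hz  (b) Q = 3.03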